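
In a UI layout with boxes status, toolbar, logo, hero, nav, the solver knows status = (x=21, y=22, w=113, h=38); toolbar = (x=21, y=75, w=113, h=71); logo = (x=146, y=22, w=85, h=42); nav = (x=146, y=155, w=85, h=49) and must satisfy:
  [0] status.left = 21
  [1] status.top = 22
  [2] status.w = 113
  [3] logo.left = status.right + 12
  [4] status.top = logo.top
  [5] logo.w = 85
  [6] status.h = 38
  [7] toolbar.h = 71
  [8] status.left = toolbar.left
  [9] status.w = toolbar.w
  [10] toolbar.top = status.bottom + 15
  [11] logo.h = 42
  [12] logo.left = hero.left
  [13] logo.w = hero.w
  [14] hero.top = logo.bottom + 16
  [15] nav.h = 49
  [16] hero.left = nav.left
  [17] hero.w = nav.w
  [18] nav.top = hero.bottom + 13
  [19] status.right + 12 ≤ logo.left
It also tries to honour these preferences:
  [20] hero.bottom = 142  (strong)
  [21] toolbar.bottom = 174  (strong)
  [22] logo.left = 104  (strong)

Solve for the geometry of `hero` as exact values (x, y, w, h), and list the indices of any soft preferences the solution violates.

1. hero.x = 146  [logo.left = hero.left]
2. hero.w = 85  [logo.w = hero.w]
3. hero.y = 80  [hero.top = logo.bottom + 16]
4. hero.h = 62  [nav.top = hero.bottom + 13]

hero = (x=146, y=80, w=85, h=62)
violated soft preferences: 21, 22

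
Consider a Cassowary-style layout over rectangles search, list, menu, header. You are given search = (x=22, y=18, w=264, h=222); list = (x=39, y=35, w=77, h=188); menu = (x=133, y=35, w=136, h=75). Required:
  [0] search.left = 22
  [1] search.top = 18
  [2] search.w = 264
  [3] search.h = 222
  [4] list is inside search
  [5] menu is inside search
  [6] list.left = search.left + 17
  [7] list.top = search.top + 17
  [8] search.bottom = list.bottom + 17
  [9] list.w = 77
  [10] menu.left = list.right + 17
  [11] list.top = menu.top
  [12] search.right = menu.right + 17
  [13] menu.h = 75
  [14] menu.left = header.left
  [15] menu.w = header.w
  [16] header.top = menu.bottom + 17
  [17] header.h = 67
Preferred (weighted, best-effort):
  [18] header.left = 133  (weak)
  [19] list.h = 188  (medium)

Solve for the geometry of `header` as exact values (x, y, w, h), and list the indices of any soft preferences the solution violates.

1. header.x = 133  [menu.left = header.left]
2. header.w = 136  [menu.w = header.w]
3. header.y = 127  [header.top = menu.bottom + 17]
4. header.h = 67  [header.h = 67]

header = (x=133, y=127, w=136, h=67)
violated soft preferences: none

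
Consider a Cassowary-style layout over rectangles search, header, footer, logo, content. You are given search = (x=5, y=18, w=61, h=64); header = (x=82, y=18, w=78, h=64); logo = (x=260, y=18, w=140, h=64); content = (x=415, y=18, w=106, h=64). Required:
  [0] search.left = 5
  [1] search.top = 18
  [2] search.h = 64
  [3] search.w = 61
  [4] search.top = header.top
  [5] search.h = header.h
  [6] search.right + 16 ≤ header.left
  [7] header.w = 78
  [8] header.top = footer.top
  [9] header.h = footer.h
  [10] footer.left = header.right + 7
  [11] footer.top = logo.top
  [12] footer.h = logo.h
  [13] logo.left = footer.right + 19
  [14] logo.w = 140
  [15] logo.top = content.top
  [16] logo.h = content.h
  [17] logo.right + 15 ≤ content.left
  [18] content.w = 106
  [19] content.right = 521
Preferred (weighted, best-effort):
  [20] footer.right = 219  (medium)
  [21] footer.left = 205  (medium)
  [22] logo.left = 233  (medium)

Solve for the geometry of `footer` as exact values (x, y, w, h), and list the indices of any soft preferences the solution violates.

footer = (x=167, y=18, w=74, h=64)
violated soft preferences: 20, 21, 22

1. footer.y = 18  [header.top = footer.top]
2. footer.h = 64  [header.h = footer.h]
3. footer.x = 167  [footer.left = header.right + 7]
4. footer.w = 74  [logo.left = footer.right + 19]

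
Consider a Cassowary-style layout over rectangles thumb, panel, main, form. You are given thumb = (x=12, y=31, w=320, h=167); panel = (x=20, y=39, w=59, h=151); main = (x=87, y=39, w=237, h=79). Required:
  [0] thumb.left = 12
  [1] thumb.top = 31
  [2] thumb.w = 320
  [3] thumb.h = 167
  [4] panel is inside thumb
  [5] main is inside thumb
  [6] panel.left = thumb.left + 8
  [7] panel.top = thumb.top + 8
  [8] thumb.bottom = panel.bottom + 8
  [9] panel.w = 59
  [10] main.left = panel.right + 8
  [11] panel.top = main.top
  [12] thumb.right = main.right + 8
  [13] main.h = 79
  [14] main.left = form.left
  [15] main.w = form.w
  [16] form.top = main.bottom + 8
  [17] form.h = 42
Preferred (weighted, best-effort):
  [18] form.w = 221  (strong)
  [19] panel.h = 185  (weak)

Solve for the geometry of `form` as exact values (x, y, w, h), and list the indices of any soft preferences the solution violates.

1. form.x = 87  [main.left = form.left]
2. form.w = 237  [main.w = form.w]
3. form.y = 126  [form.top = main.bottom + 8]
4. form.h = 42  [form.h = 42]

form = (x=87, y=126, w=237, h=42)
violated soft preferences: 18, 19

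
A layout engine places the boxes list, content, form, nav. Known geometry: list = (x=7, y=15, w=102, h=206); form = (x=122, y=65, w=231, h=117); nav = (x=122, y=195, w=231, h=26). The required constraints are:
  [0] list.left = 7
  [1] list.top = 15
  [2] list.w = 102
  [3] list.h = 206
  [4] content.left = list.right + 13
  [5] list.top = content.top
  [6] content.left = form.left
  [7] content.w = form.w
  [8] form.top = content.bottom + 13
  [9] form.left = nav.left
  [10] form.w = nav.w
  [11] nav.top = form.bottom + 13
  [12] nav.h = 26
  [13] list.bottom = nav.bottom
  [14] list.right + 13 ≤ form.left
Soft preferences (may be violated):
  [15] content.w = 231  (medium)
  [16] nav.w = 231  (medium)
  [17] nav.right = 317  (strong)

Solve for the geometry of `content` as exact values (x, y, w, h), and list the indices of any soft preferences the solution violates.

content = (x=122, y=15, w=231, h=37)
violated soft preferences: 17

1. content.x = 122  [content.left = list.right + 13]
2. content.y = 15  [list.top = content.top]
3. content.w = 231  [content.w = form.w]
4. content.h = 37  [form.top = content.bottom + 13]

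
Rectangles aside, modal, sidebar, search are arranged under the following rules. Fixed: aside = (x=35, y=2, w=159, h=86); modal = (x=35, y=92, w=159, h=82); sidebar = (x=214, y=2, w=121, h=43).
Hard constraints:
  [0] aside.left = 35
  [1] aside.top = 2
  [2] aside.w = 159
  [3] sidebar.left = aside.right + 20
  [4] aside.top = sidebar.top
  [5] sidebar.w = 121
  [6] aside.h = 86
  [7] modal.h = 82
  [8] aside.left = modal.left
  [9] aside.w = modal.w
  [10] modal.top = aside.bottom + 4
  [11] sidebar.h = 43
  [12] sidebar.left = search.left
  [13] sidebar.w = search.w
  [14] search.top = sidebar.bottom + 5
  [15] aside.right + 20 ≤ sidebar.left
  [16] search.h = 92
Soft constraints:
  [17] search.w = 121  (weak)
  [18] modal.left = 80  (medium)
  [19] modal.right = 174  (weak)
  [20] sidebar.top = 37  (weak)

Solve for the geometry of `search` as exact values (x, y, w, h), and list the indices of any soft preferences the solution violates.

search = (x=214, y=50, w=121, h=92)
violated soft preferences: 18, 19, 20

1. search.x = 214  [sidebar.left = search.left]
2. search.w = 121  [sidebar.w = search.w]
3. search.y = 50  [search.top = sidebar.bottom + 5]
4. search.h = 92  [search.h = 92]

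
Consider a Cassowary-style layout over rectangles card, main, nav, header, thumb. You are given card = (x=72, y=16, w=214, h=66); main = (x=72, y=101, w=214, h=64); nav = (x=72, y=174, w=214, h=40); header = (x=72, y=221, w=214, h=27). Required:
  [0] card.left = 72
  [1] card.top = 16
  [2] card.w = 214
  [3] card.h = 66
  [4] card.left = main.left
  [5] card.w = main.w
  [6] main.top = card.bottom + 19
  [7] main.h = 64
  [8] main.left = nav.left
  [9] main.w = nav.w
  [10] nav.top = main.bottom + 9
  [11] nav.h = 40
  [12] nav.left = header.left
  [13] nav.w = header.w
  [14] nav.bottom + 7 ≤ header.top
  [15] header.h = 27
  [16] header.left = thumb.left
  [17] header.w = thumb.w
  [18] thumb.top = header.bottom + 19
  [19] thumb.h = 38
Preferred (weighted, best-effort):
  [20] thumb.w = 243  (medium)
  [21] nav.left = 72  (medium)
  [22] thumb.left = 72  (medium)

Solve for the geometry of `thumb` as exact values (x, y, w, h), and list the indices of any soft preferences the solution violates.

1. thumb.x = 72  [header.left = thumb.left]
2. thumb.w = 214  [header.w = thumb.w]
3. thumb.y = 267  [thumb.top = header.bottom + 19]
4. thumb.h = 38  [thumb.h = 38]

thumb = (x=72, y=267, w=214, h=38)
violated soft preferences: 20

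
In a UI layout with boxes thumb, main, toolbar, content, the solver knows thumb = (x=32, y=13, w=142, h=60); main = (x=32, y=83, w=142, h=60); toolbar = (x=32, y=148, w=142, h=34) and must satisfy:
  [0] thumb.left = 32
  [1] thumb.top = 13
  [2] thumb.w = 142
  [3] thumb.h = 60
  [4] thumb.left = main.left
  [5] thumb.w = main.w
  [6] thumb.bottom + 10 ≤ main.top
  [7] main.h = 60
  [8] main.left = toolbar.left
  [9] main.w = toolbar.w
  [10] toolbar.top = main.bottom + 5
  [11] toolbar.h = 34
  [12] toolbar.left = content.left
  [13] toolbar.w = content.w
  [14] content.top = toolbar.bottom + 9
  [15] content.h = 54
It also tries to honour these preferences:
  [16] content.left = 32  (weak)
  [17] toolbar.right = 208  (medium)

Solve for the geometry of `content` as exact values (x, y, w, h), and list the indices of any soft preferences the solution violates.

1. content.x = 32  [toolbar.left = content.left]
2. content.w = 142  [toolbar.w = content.w]
3. content.y = 191  [content.top = toolbar.bottom + 9]
4. content.h = 54  [content.h = 54]

content = (x=32, y=191, w=142, h=54)
violated soft preferences: 17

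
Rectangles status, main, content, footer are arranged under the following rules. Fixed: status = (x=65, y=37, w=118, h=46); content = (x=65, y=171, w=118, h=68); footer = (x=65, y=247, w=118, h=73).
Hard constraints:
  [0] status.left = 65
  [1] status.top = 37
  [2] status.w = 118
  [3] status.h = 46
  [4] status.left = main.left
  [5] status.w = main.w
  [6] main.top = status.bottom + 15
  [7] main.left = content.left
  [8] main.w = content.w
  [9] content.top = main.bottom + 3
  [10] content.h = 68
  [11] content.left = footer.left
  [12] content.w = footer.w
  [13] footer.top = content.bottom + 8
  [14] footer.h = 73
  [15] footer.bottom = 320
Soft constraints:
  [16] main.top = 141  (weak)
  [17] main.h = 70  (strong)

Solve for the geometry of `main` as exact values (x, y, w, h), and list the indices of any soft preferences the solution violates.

1. main.x = 65  [status.left = main.left]
2. main.w = 118  [status.w = main.w]
3. main.y = 98  [main.top = status.bottom + 15]
4. main.h = 70  [content.top = main.bottom + 3]

main = (x=65, y=98, w=118, h=70)
violated soft preferences: 16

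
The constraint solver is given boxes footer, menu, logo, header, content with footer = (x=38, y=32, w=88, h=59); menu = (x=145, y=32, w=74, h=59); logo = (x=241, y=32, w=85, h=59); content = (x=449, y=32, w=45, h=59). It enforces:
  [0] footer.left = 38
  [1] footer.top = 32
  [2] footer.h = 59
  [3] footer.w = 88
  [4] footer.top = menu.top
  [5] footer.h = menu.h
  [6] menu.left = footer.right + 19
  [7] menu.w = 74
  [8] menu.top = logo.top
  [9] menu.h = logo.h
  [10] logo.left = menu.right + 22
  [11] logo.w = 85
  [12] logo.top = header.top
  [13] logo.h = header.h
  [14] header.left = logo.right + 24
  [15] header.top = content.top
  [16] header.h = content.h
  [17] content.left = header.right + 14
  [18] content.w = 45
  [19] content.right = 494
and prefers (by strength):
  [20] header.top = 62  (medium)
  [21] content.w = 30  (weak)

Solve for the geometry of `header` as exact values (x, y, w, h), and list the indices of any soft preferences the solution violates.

header = (x=350, y=32, w=85, h=59)
violated soft preferences: 20, 21

1. header.y = 32  [logo.top = header.top]
2. header.h = 59  [logo.h = header.h]
3. header.x = 350  [header.left = logo.right + 24]
4. header.w = 85  [content.left = header.right + 14]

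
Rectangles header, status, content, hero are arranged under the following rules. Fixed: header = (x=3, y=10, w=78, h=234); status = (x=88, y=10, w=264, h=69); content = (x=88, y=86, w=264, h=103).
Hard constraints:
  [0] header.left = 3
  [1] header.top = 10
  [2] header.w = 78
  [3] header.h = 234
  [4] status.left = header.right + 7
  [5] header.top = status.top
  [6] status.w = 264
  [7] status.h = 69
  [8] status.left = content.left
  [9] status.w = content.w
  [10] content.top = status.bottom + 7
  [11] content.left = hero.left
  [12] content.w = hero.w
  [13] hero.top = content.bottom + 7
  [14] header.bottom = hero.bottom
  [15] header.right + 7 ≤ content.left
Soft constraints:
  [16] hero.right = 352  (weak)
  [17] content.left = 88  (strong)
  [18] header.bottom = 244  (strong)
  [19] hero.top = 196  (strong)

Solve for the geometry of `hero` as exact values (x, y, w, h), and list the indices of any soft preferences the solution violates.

hero = (x=88, y=196, w=264, h=48)
violated soft preferences: none

1. hero.x = 88  [content.left = hero.left]
2. hero.w = 264  [content.w = hero.w]
3. hero.y = 196  [hero.top = content.bottom + 7]
4. hero.h = 48  [header.bottom = hero.bottom]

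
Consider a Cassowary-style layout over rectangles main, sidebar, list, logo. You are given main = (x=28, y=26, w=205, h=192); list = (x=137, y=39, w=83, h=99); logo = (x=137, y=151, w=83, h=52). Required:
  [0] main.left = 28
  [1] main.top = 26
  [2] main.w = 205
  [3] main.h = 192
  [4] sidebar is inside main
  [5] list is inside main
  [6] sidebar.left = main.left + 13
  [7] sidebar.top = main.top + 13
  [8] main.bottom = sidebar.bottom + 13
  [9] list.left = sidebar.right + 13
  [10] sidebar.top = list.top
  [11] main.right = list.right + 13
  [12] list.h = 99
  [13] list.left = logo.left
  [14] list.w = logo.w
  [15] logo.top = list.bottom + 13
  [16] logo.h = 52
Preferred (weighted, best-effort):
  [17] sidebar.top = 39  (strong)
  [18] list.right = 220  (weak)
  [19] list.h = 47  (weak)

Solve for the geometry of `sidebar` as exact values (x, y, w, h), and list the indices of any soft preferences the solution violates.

1. sidebar.x = 41  [sidebar.left = main.left + 13]
2. sidebar.y = 39  [sidebar.top = main.top + 13]
3. sidebar.h = 166  [main.bottom = sidebar.bottom + 13]
4. sidebar.w = 83  [list.left = sidebar.right + 13]

sidebar = (x=41, y=39, w=83, h=166)
violated soft preferences: 19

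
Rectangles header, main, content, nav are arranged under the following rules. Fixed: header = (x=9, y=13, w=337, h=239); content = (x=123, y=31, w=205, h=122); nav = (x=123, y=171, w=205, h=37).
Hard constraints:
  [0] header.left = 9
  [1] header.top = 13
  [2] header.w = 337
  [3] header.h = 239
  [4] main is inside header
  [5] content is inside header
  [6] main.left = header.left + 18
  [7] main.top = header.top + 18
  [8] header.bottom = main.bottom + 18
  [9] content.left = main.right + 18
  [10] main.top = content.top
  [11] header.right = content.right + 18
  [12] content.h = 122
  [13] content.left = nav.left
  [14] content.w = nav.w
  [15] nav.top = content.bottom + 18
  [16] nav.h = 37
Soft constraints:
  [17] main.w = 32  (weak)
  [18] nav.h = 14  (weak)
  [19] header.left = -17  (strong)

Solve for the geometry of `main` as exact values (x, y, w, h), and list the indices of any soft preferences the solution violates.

1. main.x = 27  [main.left = header.left + 18]
2. main.y = 31  [main.top = header.top + 18]
3. main.h = 203  [header.bottom = main.bottom + 18]
4. main.w = 78  [content.left = main.right + 18]

main = (x=27, y=31, w=78, h=203)
violated soft preferences: 17, 18, 19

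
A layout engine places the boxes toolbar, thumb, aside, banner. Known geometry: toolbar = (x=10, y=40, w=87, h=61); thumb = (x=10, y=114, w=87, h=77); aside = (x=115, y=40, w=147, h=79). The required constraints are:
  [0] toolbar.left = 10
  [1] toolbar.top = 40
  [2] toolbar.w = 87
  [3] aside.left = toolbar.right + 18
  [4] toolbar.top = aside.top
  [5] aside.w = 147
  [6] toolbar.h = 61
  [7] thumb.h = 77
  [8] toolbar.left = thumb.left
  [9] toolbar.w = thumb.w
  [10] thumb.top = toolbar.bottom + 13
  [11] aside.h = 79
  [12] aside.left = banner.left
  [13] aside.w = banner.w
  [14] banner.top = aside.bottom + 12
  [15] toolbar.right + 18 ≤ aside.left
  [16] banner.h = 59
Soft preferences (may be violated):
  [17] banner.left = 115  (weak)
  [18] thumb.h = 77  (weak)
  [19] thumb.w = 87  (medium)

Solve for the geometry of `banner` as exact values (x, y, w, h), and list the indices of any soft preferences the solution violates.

1. banner.x = 115  [aside.left = banner.left]
2. banner.w = 147  [aside.w = banner.w]
3. banner.y = 131  [banner.top = aside.bottom + 12]
4. banner.h = 59  [banner.h = 59]

banner = (x=115, y=131, w=147, h=59)
violated soft preferences: none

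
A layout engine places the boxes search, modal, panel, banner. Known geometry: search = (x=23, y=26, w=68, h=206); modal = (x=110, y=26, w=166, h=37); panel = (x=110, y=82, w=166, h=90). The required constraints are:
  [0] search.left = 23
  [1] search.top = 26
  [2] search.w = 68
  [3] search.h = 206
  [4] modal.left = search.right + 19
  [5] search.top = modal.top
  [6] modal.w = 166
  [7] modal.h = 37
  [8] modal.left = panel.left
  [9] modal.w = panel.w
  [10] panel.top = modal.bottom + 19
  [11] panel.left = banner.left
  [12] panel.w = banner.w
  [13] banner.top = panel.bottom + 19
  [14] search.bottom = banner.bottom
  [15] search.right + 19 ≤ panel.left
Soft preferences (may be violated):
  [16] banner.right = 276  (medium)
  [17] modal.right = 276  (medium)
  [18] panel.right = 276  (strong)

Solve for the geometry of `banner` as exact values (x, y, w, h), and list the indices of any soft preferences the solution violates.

banner = (x=110, y=191, w=166, h=41)
violated soft preferences: none

1. banner.x = 110  [panel.left = banner.left]
2. banner.w = 166  [panel.w = banner.w]
3. banner.y = 191  [banner.top = panel.bottom + 19]
4. banner.h = 41  [search.bottom = banner.bottom]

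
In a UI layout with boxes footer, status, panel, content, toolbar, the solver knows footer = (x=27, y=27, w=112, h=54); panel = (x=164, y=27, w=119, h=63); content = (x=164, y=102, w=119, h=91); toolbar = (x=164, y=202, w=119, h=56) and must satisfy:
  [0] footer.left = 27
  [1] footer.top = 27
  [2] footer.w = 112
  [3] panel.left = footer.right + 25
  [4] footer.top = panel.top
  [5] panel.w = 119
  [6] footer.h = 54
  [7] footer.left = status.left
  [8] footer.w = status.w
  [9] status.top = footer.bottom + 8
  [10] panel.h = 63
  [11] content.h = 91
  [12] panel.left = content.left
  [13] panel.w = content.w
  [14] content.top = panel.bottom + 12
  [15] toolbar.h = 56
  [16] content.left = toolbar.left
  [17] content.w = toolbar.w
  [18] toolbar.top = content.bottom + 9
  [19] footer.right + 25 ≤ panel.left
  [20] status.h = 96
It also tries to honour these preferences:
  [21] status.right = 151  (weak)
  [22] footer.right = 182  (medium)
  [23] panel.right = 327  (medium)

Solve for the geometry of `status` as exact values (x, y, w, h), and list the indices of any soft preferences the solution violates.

status = (x=27, y=89, w=112, h=96)
violated soft preferences: 21, 22, 23

1. status.x = 27  [footer.left = status.left]
2. status.w = 112  [footer.w = status.w]
3. status.y = 89  [status.top = footer.bottom + 8]
4. status.h = 96  [status.h = 96]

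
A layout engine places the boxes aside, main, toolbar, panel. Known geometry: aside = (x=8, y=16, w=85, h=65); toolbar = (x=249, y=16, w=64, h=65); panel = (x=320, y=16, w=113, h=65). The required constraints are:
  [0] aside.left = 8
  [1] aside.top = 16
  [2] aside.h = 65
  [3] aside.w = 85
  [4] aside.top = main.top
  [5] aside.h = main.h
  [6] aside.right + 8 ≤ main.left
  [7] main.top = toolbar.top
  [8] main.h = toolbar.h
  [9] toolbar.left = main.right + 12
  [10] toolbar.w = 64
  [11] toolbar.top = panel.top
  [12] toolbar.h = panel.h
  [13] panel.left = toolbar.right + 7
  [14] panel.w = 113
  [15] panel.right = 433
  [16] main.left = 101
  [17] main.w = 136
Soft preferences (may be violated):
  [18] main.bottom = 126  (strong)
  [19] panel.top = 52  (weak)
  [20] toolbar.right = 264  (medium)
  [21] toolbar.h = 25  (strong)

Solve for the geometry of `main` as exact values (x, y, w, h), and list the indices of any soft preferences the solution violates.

1. main.y = 16  [aside.top = main.top]
2. main.h = 65  [aside.h = main.h]
3. main.x = 101  [main.left = 101]
4. main.w = 136  [main.w = 136]

main = (x=101, y=16, w=136, h=65)
violated soft preferences: 18, 19, 20, 21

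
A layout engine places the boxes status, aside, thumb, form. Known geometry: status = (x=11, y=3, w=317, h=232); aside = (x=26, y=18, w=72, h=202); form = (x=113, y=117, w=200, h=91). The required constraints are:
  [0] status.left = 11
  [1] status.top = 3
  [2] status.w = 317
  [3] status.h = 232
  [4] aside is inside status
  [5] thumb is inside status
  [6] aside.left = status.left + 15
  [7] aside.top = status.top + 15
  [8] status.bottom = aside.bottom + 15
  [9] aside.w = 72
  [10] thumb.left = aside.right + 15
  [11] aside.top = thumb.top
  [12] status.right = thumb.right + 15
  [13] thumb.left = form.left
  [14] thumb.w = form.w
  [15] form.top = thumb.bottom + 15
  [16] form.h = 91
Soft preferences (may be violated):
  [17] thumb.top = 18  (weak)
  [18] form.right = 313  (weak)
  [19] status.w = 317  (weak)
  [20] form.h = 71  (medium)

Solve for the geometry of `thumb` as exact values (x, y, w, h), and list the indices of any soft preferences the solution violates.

1. thumb.x = 113  [thumb.left = aside.right + 15]
2. thumb.y = 18  [aside.top = thumb.top]
3. thumb.w = 200  [status.right = thumb.right + 15]
4. thumb.h = 84  [form.top = thumb.bottom + 15]

thumb = (x=113, y=18, w=200, h=84)
violated soft preferences: 20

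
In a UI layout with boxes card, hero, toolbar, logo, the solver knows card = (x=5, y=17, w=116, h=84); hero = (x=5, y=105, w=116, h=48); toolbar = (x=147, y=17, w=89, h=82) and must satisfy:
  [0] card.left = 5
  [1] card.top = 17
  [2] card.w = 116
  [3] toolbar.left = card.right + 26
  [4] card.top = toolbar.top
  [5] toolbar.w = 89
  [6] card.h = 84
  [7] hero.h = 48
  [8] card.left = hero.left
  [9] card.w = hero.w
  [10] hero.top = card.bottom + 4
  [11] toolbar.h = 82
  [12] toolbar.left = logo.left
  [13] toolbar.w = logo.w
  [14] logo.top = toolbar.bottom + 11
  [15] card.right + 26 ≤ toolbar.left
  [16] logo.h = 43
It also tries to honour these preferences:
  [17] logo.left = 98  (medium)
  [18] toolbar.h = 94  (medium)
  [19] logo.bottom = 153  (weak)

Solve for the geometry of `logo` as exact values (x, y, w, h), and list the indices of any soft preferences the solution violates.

1. logo.x = 147  [toolbar.left = logo.left]
2. logo.w = 89  [toolbar.w = logo.w]
3. logo.y = 110  [logo.top = toolbar.bottom + 11]
4. logo.h = 43  [logo.h = 43]

logo = (x=147, y=110, w=89, h=43)
violated soft preferences: 17, 18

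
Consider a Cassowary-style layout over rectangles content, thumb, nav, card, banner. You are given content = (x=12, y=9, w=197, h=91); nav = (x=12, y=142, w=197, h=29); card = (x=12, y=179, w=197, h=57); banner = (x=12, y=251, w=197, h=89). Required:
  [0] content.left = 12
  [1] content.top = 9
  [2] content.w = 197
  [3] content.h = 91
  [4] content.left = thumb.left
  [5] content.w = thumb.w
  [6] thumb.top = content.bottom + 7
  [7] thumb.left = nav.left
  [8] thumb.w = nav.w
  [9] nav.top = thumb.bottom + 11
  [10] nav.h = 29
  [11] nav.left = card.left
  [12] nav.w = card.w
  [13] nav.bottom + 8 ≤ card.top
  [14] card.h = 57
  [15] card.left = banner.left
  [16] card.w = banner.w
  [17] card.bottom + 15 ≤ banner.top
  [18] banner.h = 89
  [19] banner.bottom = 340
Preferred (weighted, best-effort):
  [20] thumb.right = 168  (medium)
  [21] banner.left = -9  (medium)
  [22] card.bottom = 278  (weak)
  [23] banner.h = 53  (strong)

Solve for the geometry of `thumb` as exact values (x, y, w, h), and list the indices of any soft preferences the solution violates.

1. thumb.x = 12  [content.left = thumb.left]
2. thumb.w = 197  [content.w = thumb.w]
3. thumb.y = 107  [thumb.top = content.bottom + 7]
4. thumb.h = 24  [nav.top = thumb.bottom + 11]

thumb = (x=12, y=107, w=197, h=24)
violated soft preferences: 20, 21, 22, 23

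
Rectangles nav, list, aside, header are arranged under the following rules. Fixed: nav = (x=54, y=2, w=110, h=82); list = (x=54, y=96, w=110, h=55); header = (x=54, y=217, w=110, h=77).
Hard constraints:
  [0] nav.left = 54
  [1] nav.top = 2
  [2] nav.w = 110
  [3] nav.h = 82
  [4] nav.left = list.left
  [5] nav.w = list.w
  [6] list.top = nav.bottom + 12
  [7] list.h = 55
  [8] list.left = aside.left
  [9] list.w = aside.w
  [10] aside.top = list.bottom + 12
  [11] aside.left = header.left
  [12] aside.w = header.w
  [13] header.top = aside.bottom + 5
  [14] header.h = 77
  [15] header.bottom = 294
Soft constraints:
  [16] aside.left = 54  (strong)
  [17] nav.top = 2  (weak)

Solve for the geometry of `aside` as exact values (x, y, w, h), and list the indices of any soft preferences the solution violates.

1. aside.x = 54  [list.left = aside.left]
2. aside.w = 110  [list.w = aside.w]
3. aside.y = 163  [aside.top = list.bottom + 12]
4. aside.h = 49  [header.top = aside.bottom + 5]

aside = (x=54, y=163, w=110, h=49)
violated soft preferences: none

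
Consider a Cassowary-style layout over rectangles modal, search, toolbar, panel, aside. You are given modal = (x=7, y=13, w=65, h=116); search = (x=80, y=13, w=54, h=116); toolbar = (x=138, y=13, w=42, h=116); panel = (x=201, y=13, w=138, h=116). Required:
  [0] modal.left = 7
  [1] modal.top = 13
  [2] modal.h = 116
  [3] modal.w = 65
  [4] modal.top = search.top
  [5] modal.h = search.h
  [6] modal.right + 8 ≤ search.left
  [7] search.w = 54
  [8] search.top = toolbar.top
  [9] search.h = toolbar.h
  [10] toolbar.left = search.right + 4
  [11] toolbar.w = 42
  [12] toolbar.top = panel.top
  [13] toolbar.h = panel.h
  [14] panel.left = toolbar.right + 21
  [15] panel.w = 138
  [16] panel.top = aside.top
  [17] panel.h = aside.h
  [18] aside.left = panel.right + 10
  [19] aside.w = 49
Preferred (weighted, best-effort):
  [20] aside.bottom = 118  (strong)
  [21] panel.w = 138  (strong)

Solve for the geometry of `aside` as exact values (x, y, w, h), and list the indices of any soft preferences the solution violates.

aside = (x=349, y=13, w=49, h=116)
violated soft preferences: 20

1. aside.y = 13  [panel.top = aside.top]
2. aside.h = 116  [panel.h = aside.h]
3. aside.x = 349  [aside.left = panel.right + 10]
4. aside.w = 49  [aside.w = 49]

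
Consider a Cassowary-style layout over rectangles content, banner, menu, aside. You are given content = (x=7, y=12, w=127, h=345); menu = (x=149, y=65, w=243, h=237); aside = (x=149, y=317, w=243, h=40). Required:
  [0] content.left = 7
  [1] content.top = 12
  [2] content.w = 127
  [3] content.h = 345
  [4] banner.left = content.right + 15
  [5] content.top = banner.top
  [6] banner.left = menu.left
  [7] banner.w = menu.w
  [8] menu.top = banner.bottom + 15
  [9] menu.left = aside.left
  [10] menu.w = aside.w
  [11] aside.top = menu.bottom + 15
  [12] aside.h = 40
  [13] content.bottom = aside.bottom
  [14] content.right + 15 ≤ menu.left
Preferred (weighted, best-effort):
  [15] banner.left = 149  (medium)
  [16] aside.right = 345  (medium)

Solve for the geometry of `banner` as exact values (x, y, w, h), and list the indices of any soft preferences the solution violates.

banner = (x=149, y=12, w=243, h=38)
violated soft preferences: 16

1. banner.x = 149  [banner.left = content.right + 15]
2. banner.y = 12  [content.top = banner.top]
3. banner.w = 243  [banner.w = menu.w]
4. banner.h = 38  [menu.top = banner.bottom + 15]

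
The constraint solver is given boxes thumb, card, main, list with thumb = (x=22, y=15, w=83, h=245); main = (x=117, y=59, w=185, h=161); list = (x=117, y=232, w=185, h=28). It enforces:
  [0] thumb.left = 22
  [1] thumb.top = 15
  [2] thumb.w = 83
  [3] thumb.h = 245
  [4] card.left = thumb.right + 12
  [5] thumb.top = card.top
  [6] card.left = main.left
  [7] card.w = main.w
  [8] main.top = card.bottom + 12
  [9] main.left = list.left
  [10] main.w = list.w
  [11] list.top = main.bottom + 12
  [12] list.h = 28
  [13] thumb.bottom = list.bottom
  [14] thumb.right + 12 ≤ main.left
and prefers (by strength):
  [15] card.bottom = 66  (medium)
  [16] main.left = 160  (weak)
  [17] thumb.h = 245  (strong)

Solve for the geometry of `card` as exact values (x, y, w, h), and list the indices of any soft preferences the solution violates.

1. card.x = 117  [card.left = thumb.right + 12]
2. card.y = 15  [thumb.top = card.top]
3. card.w = 185  [card.w = main.w]
4. card.h = 32  [main.top = card.bottom + 12]

card = (x=117, y=15, w=185, h=32)
violated soft preferences: 15, 16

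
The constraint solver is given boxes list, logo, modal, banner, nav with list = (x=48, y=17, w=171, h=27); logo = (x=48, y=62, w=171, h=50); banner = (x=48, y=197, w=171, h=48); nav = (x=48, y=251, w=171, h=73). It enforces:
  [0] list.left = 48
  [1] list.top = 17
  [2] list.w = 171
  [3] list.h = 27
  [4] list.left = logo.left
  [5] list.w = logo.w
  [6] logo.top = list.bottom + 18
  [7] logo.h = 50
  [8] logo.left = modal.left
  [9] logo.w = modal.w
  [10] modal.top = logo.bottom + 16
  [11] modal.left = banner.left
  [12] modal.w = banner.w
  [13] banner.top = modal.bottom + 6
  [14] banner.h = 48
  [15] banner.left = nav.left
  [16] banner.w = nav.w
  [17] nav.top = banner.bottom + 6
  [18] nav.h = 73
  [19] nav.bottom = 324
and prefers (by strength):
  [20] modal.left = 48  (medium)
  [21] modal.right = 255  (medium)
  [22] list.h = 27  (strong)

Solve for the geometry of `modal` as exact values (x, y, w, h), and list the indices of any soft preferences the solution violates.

1. modal.x = 48  [logo.left = modal.left]
2. modal.w = 171  [logo.w = modal.w]
3. modal.y = 128  [modal.top = logo.bottom + 16]
4. modal.h = 63  [banner.top = modal.bottom + 6]

modal = (x=48, y=128, w=171, h=63)
violated soft preferences: 21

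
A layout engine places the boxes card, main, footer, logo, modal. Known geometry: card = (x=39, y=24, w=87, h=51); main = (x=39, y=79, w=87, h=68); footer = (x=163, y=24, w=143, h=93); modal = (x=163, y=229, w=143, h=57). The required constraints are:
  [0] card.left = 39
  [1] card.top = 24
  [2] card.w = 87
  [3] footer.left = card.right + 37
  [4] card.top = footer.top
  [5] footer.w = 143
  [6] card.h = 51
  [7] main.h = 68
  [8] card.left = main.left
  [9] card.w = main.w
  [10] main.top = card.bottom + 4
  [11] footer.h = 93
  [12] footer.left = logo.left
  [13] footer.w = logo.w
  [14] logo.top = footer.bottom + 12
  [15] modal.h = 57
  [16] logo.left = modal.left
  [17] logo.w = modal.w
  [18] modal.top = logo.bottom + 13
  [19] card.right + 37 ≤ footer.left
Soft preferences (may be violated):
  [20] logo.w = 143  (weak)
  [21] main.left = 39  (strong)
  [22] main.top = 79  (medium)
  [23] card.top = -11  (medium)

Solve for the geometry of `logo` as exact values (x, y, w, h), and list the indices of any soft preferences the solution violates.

logo = (x=163, y=129, w=143, h=87)
violated soft preferences: 23

1. logo.x = 163  [footer.left = logo.left]
2. logo.w = 143  [footer.w = logo.w]
3. logo.y = 129  [logo.top = footer.bottom + 12]
4. logo.h = 87  [modal.top = logo.bottom + 13]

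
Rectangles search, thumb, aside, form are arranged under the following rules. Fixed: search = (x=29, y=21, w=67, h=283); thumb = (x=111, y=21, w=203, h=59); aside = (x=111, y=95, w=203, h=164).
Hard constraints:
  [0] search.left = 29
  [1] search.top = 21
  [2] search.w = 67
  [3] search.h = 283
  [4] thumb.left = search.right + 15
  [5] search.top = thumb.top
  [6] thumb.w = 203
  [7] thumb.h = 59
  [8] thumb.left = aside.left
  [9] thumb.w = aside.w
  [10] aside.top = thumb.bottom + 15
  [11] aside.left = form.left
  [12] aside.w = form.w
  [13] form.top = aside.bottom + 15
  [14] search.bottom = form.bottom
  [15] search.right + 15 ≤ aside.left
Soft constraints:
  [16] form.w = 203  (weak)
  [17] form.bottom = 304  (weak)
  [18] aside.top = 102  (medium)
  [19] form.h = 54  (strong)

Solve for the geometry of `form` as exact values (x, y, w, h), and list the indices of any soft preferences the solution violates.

1. form.x = 111  [aside.left = form.left]
2. form.w = 203  [aside.w = form.w]
3. form.y = 274  [form.top = aside.bottom + 15]
4. form.h = 30  [search.bottom = form.bottom]

form = (x=111, y=274, w=203, h=30)
violated soft preferences: 18, 19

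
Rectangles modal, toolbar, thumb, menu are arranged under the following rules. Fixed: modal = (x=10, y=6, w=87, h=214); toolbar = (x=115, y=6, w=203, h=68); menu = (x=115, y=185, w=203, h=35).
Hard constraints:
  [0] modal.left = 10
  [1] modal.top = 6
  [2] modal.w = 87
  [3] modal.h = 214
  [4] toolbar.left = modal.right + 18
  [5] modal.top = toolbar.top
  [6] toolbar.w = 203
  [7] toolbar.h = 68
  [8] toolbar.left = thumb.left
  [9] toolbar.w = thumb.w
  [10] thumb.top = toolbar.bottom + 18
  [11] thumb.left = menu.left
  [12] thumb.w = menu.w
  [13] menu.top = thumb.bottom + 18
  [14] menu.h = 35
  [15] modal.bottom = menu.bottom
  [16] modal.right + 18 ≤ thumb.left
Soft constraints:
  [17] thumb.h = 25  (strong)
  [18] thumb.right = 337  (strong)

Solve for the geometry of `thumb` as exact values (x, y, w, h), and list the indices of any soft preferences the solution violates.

1. thumb.x = 115  [toolbar.left = thumb.left]
2. thumb.w = 203  [toolbar.w = thumb.w]
3. thumb.y = 92  [thumb.top = toolbar.bottom + 18]
4. thumb.h = 75  [menu.top = thumb.bottom + 18]

thumb = (x=115, y=92, w=203, h=75)
violated soft preferences: 17, 18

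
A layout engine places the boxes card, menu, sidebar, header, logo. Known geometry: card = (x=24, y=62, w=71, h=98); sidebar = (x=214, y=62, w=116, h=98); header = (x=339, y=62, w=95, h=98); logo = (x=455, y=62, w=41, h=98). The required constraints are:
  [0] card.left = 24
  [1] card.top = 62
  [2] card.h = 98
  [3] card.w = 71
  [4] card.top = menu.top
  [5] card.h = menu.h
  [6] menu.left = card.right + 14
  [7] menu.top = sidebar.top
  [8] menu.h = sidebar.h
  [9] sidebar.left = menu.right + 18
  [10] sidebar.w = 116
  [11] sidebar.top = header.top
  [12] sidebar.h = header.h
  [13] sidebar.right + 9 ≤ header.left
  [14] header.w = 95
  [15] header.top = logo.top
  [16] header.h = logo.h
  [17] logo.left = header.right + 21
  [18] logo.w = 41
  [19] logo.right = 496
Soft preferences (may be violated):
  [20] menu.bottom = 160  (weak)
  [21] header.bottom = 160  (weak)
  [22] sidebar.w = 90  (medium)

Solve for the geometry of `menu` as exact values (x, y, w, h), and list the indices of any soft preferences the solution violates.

menu = (x=109, y=62, w=87, h=98)
violated soft preferences: 22

1. menu.y = 62  [card.top = menu.top]
2. menu.h = 98  [card.h = menu.h]
3. menu.x = 109  [menu.left = card.right + 14]
4. menu.w = 87  [sidebar.left = menu.right + 18]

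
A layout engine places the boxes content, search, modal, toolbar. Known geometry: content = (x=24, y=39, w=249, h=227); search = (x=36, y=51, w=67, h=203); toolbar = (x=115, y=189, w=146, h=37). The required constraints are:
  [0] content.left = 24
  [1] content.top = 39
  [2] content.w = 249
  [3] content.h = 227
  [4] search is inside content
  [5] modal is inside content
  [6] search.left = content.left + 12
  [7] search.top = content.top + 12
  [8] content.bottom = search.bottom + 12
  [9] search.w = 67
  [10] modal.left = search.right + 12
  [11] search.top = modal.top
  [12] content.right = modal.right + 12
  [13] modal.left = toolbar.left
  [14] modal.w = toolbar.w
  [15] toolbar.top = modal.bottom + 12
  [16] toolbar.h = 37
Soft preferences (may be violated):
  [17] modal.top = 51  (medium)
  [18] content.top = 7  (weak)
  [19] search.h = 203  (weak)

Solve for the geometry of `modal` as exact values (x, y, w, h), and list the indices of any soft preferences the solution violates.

1. modal.x = 115  [modal.left = search.right + 12]
2. modal.y = 51  [search.top = modal.top]
3. modal.w = 146  [content.right = modal.right + 12]
4. modal.h = 126  [toolbar.top = modal.bottom + 12]

modal = (x=115, y=51, w=146, h=126)
violated soft preferences: 18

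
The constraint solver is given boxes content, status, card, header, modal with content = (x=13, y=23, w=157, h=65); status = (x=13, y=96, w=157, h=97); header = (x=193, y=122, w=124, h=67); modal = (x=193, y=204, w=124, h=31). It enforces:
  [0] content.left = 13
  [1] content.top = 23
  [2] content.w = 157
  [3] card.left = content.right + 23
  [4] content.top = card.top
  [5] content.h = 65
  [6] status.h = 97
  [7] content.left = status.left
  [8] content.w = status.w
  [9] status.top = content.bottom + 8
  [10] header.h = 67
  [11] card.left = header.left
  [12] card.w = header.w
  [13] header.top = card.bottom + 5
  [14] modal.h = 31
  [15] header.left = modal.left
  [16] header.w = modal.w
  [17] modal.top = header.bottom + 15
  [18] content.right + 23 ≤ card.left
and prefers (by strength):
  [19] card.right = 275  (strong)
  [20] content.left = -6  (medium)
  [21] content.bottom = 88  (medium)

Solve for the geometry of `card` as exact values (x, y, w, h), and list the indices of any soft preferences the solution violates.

card = (x=193, y=23, w=124, h=94)
violated soft preferences: 19, 20

1. card.x = 193  [card.left = content.right + 23]
2. card.y = 23  [content.top = card.top]
3. card.w = 124  [card.w = header.w]
4. card.h = 94  [header.top = card.bottom + 5]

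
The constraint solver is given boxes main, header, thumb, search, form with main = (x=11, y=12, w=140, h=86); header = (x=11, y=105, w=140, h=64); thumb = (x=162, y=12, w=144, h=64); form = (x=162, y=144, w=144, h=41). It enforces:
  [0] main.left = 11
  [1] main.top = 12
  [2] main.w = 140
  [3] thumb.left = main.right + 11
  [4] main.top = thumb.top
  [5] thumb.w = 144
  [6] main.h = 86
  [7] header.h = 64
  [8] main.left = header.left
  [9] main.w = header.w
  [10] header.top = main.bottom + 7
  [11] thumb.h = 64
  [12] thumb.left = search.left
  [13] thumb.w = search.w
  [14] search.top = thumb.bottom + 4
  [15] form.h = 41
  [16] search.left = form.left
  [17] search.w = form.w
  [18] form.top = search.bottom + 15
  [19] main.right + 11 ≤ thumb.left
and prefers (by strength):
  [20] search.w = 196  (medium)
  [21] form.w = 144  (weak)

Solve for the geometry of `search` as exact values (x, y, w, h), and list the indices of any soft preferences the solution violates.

search = (x=162, y=80, w=144, h=49)
violated soft preferences: 20

1. search.x = 162  [thumb.left = search.left]
2. search.w = 144  [thumb.w = search.w]
3. search.y = 80  [search.top = thumb.bottom + 4]
4. search.h = 49  [form.top = search.bottom + 15]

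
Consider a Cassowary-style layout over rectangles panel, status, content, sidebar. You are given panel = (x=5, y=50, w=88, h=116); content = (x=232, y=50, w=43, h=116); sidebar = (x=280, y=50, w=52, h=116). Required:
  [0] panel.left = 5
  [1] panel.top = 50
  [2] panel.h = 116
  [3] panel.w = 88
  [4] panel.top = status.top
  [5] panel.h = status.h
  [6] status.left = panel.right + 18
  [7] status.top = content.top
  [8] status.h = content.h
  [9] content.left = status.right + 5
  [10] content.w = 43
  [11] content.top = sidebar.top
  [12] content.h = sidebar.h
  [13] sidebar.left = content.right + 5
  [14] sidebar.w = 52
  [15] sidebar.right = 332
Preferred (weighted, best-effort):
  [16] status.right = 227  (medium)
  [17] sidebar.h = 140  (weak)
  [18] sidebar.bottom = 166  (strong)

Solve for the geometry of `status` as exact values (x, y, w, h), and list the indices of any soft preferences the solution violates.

1. status.y = 50  [panel.top = status.top]
2. status.h = 116  [panel.h = status.h]
3. status.x = 111  [status.left = panel.right + 18]
4. status.w = 116  [content.left = status.right + 5]

status = (x=111, y=50, w=116, h=116)
violated soft preferences: 17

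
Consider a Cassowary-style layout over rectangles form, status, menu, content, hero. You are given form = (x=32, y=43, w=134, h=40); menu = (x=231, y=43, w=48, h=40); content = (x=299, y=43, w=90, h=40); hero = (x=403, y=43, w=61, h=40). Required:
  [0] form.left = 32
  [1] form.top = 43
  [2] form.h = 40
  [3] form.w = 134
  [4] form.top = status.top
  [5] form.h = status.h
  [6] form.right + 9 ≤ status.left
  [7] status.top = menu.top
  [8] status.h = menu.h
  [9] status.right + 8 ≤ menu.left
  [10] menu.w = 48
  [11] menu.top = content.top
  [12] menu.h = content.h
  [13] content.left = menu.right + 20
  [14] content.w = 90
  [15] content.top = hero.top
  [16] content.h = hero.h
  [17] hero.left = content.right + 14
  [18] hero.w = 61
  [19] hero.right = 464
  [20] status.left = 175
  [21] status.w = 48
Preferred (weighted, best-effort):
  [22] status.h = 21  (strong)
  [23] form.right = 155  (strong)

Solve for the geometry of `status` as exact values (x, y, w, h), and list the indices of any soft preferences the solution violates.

1. status.y = 43  [form.top = status.top]
2. status.h = 40  [form.h = status.h]
3. status.x = 175  [status.left = 175]
4. status.w = 48  [status.w = 48]

status = (x=175, y=43, w=48, h=40)
violated soft preferences: 22, 23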